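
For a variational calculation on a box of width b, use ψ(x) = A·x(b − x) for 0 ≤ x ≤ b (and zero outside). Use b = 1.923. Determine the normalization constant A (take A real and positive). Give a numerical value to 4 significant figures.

The normalization condition is ∫|ψ|² dx = 1 from 0 to b.
The integral (without the A² prefactor) comes out to b^5/30.
Setting this equal to 1 gives A² = 1/(b^5/30).
Plugging in b = 1.923 yields A = 1.0681.

A ≈ 1.068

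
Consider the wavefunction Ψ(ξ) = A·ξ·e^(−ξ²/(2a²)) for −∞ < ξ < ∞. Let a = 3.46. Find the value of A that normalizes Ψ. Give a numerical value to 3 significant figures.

Normalization requires ∫|Ψ|² dξ = 1, integrated from −∞ to ∞.
∫|Ψ|² dξ = A²·(√(π)·a^3/2).
Hence A² = 1/[√(π)·a^3/2].
With a = 3.46: A² = 0.02724 and A = 0.1650.

A ≈ 0.165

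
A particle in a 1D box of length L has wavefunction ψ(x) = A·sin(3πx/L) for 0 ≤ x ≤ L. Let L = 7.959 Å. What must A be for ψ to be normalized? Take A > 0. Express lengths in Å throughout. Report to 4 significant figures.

A ≈ 0.5013 Å^(-1/2)

Require ∫ |ψ|² dx = 1 over the whole domain.
With ∫₀^L sin²(nπx/L) dx = L/2, with ψ = A·sin(3πx/L), the integral evaluates to A²·[L/2].
So A² = (L/2)^(−1).
Plugging in L = 7.959 yields A = 0.50129.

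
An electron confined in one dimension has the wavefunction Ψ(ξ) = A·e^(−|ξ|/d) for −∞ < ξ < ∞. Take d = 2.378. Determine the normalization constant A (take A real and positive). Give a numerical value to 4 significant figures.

The normalization condition is ∫|Ψ|² dξ = 1 from −∞ to ∞.
The integral (without the A² prefactor) comes out to d.
Setting this equal to 1 gives A² = 1/(d).
With d = 2.378: A² = 0.42052 and A = 0.64848.

A ≈ 0.6485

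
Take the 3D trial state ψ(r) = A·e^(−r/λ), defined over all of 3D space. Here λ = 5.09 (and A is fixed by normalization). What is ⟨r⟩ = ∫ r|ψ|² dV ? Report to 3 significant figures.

⟨r⟩ ≈ 7.64

By definition ⟨r⟩ = ∫ r |ψ(r)|² 4πr² dr.
Recall ∫₀^∞ r^m e^(−r/β) dr = m!·β^(m+1), since the A² factors cancel between numerator and denominator, ⟨r⟩ = 3·λ/2.
With λ = 5.09, ⟨r⟩ = 7.635.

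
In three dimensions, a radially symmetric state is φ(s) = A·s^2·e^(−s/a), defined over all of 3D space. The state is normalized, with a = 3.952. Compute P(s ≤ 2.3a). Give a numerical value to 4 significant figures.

P ≈ 0.1820

With dV = 4πs²ds, the probability is ∫|φ|² dV over s ≤ 2.3a.
A² is fixed by ∫₀^∞ 4πs²|φ|² ds = 1, i.e. A² = (45·π·a^7/2)^(−1).
Let u = s/a; then A², 4π and the length scale all cancel, so P = ∫_{0}^{2.3} u^6·e^(-2·u) du ÷ ∫_{0}^{∞} u^6·e^(-2·u) du.
An antiderivative of u^6·e^(-2·u) is -(4·u^6 + 12·u^5 + 30·u^4 + 60·u^3 + 90·u^2 + 90·u + 45)·e^(-2·u)/8; evaluating from 0 to 2.3 gives ≈ 1.02359, while the full integral is 45/8.
Taking the ratio yields P = 0.18197.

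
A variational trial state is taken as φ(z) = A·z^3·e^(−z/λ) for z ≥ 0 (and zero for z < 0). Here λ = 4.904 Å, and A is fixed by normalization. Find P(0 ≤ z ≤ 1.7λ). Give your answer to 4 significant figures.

P ≈ 0.05785

P = ∫_{0}^{1.7λ} |φ(z)|² dz.
With A² fixed by ∫|φ|² = 1, i.e. A² = (45·λ^7/8)^(−1), substitute and integrate.
Substituting u = z/λ, A² and the length scale cancel in the ratio: P = ∫_{0}^{1.7} u^6·e^(-2·u) du / ∫_{0}^{∞} u^6·e^(-2·u) du.
With ∫ u^6·e^(-2·u) du = -(4·u^6 + 12·u^5 + 30·u^4 + 60·u^3 + 90·u^2 + 90·u + 45)·e^(-2·u)/8 + C, the region integral is ≈ 0.325424 and the full one is 45/8.
Taking the ratio, P = 0.057853.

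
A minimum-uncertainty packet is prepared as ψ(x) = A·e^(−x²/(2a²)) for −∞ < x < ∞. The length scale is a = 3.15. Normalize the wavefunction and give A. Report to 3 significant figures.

A ≈ 0.423

Require ∫ |ψ|² dx = 1 over the whole domain.
∫|ψ|² dx = A²·(√(π)·a).
So A² = (√(π)·a)^(−1).
Plugging in a = 3.15 yields A = 0.4232.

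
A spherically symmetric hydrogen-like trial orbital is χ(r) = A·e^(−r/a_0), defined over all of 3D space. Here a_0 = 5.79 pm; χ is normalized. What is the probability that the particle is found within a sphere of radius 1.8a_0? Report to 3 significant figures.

P ≈ 0.697

P = ∫ |χ|² 4πr² dr over r ≤ 1.8a_0.
A² is fixed by ∫₀^∞ 4πr²|χ|² dr = 1, i.e. A² = (π·a_0^3)^(−1).
Substituting u = r/a_0, A², 4π and the length scale all cancel in the ratio: P = ∫_{0}^{1.8} u^2·e^(-2·u) du / ∫_{0}^{∞} u^2·e^(-2·u) du.
With ∫ u^2·e^(-2·u) du = -(2·u^2 + 2·u + 1)·e^(-2·u)/4 + C, the region integral is 1/4 - 277·e^(-18/5)/100 and the full one is 1/4.
Taking the ratio yields P = 0.6973.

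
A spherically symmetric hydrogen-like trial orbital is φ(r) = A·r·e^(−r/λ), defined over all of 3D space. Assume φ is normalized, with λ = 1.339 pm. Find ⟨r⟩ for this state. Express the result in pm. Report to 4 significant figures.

⟨r⟩ = ∫ r |φ|² 4πr² dr over the full domain.
With ∫₀^∞ r^5 e^(−αr) dr = 5!/α^6, since the A² factors cancel between numerator and denominator, ⟨r⟩ = 5·λ/2.
With λ = 1.339, ⟨r⟩ = 3.3475.

⟨r⟩ ≈ 3.348 pm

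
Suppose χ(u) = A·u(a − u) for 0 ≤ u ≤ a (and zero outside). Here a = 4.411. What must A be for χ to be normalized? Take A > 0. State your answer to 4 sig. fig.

A ≈ 0.1340

Require ∫ |χ|² du = 1 over the whole domain.
With χ = A·u(a − u), the integral evaluates to A²·[a^5/30].
Setting this equal to 1 gives A² = 1/(a^5/30).
Substituting a = 4.411 gives A² = 0.017965, so A = 0.13403.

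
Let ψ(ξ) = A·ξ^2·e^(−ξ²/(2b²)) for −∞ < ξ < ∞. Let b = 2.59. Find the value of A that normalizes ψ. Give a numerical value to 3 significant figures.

Require ∫ |ψ|² dξ = 1 over the whole domain.
Carrying out the integral gives A² · 3·√(π)·b^5/4.
Hence A² = 1/[3·√(π)·b^5/4].
Substituting b = 2.59 gives A² = 0.006455, so A = 0.08034.

A ≈ 0.0803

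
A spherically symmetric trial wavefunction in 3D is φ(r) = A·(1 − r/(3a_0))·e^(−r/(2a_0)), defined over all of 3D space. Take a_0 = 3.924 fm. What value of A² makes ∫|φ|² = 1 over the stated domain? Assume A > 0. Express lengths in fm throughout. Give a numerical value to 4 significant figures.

We need A² ∫|f|² 4πr² dr = 1, taking the integral from 0 to ∞.
(Spherical symmetry: dV = 4πr² dr.)
With ∫₀^∞ r^4 e^(−αr) dr = 4!/α^5, the integral (without the A² prefactor) comes out to 8·π·a_0^3/3.
Substituting a_0 = 3.924 gives A² = 0.0019756, so A = 0.044447.

A^2 ≈ 0.001976 fm^(-3)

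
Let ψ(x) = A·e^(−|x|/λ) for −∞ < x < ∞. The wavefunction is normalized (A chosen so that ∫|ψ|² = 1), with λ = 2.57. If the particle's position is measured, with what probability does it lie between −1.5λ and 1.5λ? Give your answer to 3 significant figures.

The probability is P = ∫ |ψ|² dx over [−1.5λ, 1.5λ].
The normalization integral ∫|ψ|²dx over the whole domain equals λ·A², and A² cancels in the ratio.
Both integrals are even about x = 0, so only the x ≥ 0 halves are needed (the factors of 2 cancel). Substituting u = x/λ, A² and the length scale cancel in the ratio: P = ∫_{0}^{1.5} e^(-2·u) du / ∫_{0}^{∞} e^(-2·u) du.
Using ∫ e^(-2·u) du = -e^(-2·u)/2, the numerator is 1/2 - e^(-3)/2 and the denominator is 1/2.
Evaluating gives P = 0.9502.

P ≈ 0.950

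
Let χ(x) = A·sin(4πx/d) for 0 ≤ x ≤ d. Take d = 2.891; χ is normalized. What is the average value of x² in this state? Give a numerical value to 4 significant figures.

The expectation value is the |χ|²-weighted average of x^2: ∫ x^2|χ|² dx.
The ratio of the moment integral to the normalization integral gives ⟨x²⟩ = -d^2/(32·π^2) + d^2/3.
Putting d = 2.891 gives 2.7595.

⟨x^2⟩ ≈ 2.759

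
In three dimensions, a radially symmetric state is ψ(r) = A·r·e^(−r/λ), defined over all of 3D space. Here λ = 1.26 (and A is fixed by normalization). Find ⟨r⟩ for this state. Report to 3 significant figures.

⟨r⟩ ≈ 3.15

By definition ⟨r⟩ = ∫ r |ψ(r)|² 4πr² dr.
The ratio of the moment integral to the normalization integral gives ⟨r⟩ = 5·λ/2.
Putting λ = 1.26 gives 3.150.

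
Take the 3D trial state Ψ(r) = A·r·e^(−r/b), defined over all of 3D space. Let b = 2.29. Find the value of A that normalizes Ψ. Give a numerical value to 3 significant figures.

A ≈ 0.0410

Require ∫ |Ψ|² 4πr² dr = 1 over the whole domain.
(Spherical symmetry: dV = 4πr² dr.)
Carrying out the integral gives A² · 3·π·b^5.
So A² = (3·π·b^5)^(−1).
With b = 2.29: A² = 0.001685 and A = 0.04105.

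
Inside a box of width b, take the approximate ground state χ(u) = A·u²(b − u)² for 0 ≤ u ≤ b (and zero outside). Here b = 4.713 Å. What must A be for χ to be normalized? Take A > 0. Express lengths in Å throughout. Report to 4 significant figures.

A ≈ 0.02343 Å^(-9/2)

We need A² ∫|f|² du = 1, taking the integral from 0 to b.
Expanding the polynomial and integrating term by term, with χ = A·u²(b − u)², the integral evaluates to A²·[b^9/630].
Hence A² = 1/[b^9/630].
With b = 4.713: A² = 0.00054912 and A = 0.023433.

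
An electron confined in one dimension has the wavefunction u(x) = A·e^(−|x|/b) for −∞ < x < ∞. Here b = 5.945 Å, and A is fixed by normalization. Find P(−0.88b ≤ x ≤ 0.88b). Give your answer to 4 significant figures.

P ≈ 0.8280

|u|² is the probability density, so P = ∫_{−0.88b}^{0.88b} |u|² dx.
The normalization integral ∫|u|²dx over the whole domain equals b·A², and A² cancels in the ratio.
Both integrals are even about x = 0, so only the x ≥ 0 halves are needed (the factors of 2 cancel). Substituting t = x/b, A² and the length scale cancel in the ratio: P = ∫_{0}^{0.88} e^(-2·t) dt / ∫_{0}^{∞} e^(-2·t) dt.
An antiderivative of e^(-2·t) is -e^(-2·t)/2; evaluating from 0 to 0.88 gives 1/2 - e^(-44/25)/2, while the full integral is 1/2.
The result is P = 0.82796.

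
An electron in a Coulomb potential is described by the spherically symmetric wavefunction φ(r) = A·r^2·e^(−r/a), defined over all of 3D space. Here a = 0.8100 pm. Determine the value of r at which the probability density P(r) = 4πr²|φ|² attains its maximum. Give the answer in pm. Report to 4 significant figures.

Differentiate P(r) = 4πr²|φ|² with respect to r and set to zero.
Solving yields r = 3·a.
With a = 0.8100, the most probable radial distance is 2.4300 pm.

r ≈ 2.430 pm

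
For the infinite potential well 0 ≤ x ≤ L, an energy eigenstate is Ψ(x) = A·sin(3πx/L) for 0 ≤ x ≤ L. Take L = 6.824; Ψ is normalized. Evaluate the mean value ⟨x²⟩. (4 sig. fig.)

⟨x²⟩ = ∫ x^2 |Ψ|² dx over the full domain.
With ∫₀^L sin²(nπx/L) dx = L/2, since the A² factors cancel between numerator and denominator, ⟨x²⟩ = -L^2/(18·π^2) + L^2/3.
With L = 6.824, ⟨x^2⟩ = 15.260.

⟨x^2⟩ ≈ 15.26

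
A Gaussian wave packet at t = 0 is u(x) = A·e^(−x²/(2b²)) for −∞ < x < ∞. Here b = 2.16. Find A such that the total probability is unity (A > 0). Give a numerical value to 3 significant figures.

Require ∫ |u|² dx = 1 over the whole domain.
With u = A·e^(−x²/(2b²)), the integral evaluates to A²·[√(π)·b].
So A² = (√(π)·b)^(−1).
Substituting b = 2.16 gives A² = 0.2612, so A = 0.5111.

A ≈ 0.511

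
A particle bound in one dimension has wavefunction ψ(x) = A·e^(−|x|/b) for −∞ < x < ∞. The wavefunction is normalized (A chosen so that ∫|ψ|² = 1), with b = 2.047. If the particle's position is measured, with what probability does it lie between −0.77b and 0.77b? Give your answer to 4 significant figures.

P = ∫_{−0.77b}^{0.77b} |ψ(x)|² dx.
The normalization integral ∫|ψ|²dx over the whole domain equals b·A², and A² cancels in the ratio.
By symmetry take twice the x ≥ 0 contribution in numerator and denominator; the 2's cancel. Let u = x/b; then A² and the length scale cancel, so P = ∫_{0}^{0.77} e^(-2·u) du ÷ ∫_{0}^{∞} e^(-2·u) du.
An antiderivative of e^(-2·u) is -e^(-2·u)/2; evaluating from 0 to 0.77 gives 1/2 - e^(-77/50)/2, while the full integral is 1/2.
Evaluating gives P = 0.78562.

P ≈ 0.7856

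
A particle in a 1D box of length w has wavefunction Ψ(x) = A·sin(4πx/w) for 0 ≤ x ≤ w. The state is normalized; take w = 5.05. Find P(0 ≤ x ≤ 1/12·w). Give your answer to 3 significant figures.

P ≈ 0.0489

P = ∫_{0}^{1/12·w} |Ψ(x)|² dx.
The normalization integral ∫|Ψ|²dx over the whole domain equals w/2·A², and A² cancels in the ratio.
Substituting u = x/w, A² and the length scale cancel in the ratio: P = ∫_{0}^{1/12} sin(4·π·u)^2 du / ∫_{0}^{1} sin(4·π·u)^2 du.
With ∫ sin(4·π·u)^2 du = u/2 - sin(4·π·u)·cos(4·π·u)/(8·π) + C, the region integral is -√(3)/(32·π) + 1/24 and the full one is 1/2.
Taking the ratio, P = (-√(3)/16 + π/12)/π.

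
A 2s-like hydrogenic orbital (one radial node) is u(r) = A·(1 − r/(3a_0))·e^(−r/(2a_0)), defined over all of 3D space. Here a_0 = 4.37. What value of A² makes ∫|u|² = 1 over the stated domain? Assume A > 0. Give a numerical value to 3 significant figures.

A^2 ≈ 0.00143

Require ∫ |u|² 4πr² dr = 1 over the whole domain.
The angular integral contributes 4π, leaving ∫₀^∞ r²|u|² dr.
∫|u|² 4πr² dr = A²·(8·π·a_0^3/3).
Hence A² = 1/[8·π·a_0^3/3].
Plugging in a_0 = 4.37 yields A = 0.03782.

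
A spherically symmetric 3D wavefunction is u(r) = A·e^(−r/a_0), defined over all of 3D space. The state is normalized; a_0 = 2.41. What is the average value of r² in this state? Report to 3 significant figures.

⟨r^2⟩ ≈ 17.4

⟨r²⟩ = ∫ r^2 |u|² 4πr² dr over the full domain.
Since the A² factors cancel between numerator and denominator, ⟨r²⟩ = 3·a_0^2.
Putting a_0 = 2.41 gives 17.42.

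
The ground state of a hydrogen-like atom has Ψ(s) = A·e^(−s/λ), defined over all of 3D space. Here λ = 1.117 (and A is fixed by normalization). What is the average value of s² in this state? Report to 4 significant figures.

⟨s^2⟩ ≈ 3.743

⟨s²⟩ = ∫ s^2 |Ψ|² 4πs² ds over the full domain.
Since the A² factors cancel between numerator and denominator, ⟨s²⟩ = 3·λ^2.
With λ = 1.117, ⟨s^2⟩ = 3.7431.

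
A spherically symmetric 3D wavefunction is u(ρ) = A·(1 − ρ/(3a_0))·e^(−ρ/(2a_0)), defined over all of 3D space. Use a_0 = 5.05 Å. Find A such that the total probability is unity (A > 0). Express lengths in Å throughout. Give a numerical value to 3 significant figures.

A ≈ 0.0304 Å^(-3/2)

Normalization requires ∫|u|² 4πρ² dρ = 1, integrated from 0 to ∞.
The angular integral contributes 4π, leaving ∫₀^∞ ρ²|u|² dρ.
∫|u|² 4πρ² dρ = A²·(8·π·a_0^3/3).
Hence A² = 1/[8·π·a_0^3/3].
Substituting a_0 = 5.05 gives A² = 0.0009268, so A = 0.03044.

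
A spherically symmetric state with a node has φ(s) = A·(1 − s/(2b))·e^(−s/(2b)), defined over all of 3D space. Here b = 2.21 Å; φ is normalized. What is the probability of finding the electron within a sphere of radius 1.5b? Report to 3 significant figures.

P ≈ 0.0500

Integrate the radial probability density 4πs²|φ|² over s ≤ 1.5b.
A² is fixed by ∫₀^∞ 4πs²|φ|² ds = 1, i.e. A² = (8·π·b^3)^(−1).
Substituting u = s/b, A², 4π and the length scale all cancel in the ratio: P = ∫_{0}^{1.5} u^2·(1 - u/2)^2·e^(-u) du / ∫_{0}^{∞} u^2·(1 - u/2)^2·e^(-u) du.
Using ∫ u^2·(1 - u/2)^2·e^(-u) du = -(u^4/4 + u^2 + 2·u + 2)·e^(-u), the numerator is 2 - 545·e^(-3/2)/64 and the denominator is 2.
The region integral divided by the full integral gives P = 0.04995.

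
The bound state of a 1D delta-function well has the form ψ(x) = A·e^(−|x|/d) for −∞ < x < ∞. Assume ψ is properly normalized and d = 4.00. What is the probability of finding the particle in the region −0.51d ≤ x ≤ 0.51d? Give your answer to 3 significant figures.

P ≈ 0.639

The probability is P = ∫ |ψ|² dx over [−0.51d, 0.51d].
Since A² = 1/(d), this is the region integral divided by the full normalization integral.
By symmetry take twice the x ≥ 0 contribution in numerator and denominator; the 2's cancel. In terms of u = x/d (A² and the length scale cancel between numerator and denominator), P = [∫_{0}^{0.51} e^(-2·u) du] / [∫_{0}^{∞} e^(-2·u) du].
With ∫ e^(-2·u) du = -e^(-2·u)/2 + C, the region integral is 1/2 - e^(-51/50)/2 and the full one is 1/2.
The result is P = 0.6394.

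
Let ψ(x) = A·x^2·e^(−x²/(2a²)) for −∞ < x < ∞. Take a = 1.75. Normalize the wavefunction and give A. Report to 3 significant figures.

A ≈ 0.214

Normalization requires ∫|ψ|² dx = 1, integrated from −∞ to ∞.
The integral (without the A² prefactor) comes out to 3·√(π)·a^5/4.
So A² = (3·√(π)·a^5/4)^(−1).
Plugging in a = 1.75 yields A = 0.2141.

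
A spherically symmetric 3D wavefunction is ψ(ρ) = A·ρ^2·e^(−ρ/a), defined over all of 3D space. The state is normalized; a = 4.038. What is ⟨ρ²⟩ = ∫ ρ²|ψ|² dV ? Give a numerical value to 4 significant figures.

⟨ρ^2⟩ ≈ 228.3

⟨ρ²⟩ = ∫ ρ^2 |ψ|² 4πρ² dρ over the full domain.
Recall ∫₀^∞ ρ^m e^(−ρ/β) dρ = m!·β^(m+1), the ratio of the moment integral to the normalization integral gives ⟨ρ²⟩ = 14·a^2.
Putting a = 4.038 gives 228.28.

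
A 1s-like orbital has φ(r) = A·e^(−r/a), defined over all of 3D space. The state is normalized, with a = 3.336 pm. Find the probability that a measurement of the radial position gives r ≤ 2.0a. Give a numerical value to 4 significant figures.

P = ∫ |φ|² 4πr² dr over r ≤ 2.0a.
The full normalization integral is A²·[π·a^3] = 1, fixing A².
In terms of u = r/a (A², 4π and the length scale all cancel between numerator and denominator), P = [∫_{0}^{2.0} u^2·e^(-2·u) du] / [∫_{0}^{∞} u^2·e^(-2·u) du].
Using ∫ u^2·e^(-2·u) du = -(2·u^2 + 2·u + 1)·e^(-2·u)/4, the numerator is 1/4 - 13·e^(-4)/4 and the denominator is 1/4.
Taking the ratio yields P = 0.76190.

P ≈ 0.7619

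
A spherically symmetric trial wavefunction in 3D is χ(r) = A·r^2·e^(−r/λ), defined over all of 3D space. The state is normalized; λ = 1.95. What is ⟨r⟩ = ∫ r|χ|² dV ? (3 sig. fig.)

The expectation value is the |χ|²-weighted average of r: ∫ r|χ|² 4πr² dr.
Using ∫₀^∞ rⁿ e^(−αr) dr = n!/αⁿ⁺¹, the ratio of the moment integral to the normalization integral gives ⟨r⟩ = 7·λ/2.
Putting λ = 1.95 gives 6.825.

⟨r⟩ ≈ 6.83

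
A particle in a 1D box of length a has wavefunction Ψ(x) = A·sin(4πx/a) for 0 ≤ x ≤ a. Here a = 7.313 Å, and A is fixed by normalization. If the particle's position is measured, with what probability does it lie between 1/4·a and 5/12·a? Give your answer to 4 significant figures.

The probability is P = ∫ |Ψ|² dx over [1/4·a, 5/12·a].
With A² fixed by ∫|Ψ|² = 1, i.e. A² = (a/2)^(−1), substitute and integrate.
Let u = x/a; then A² and the length scale cancel, so P = ∫_{1/4}^{5/12} sin(4·π·u)^2 du ÷ ∫_{0}^{1} sin(4·π·u)^2 du.
Using ∫ sin(4·π·u)^2 du = u/2 - sin(4·π·u)·cos(4·π·u)/(8·π), the numerator is √(3)/(32·π) + 1/12 and the denominator is 1/2.
The result is P = (√(3)/16 + π/6)/π.

P ≈ 0.2011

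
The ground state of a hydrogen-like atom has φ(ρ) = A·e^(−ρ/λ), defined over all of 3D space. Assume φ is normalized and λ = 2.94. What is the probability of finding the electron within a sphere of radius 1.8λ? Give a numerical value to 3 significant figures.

P ≈ 0.697

With dV = 4πρ²dρ, the probability is ∫|φ|² dV over ρ ≤ 1.8λ.
The full normalization integral is A²·[π·λ^3] = 1, fixing A².
In terms of u = ρ/λ (A², 4π and the length scale all cancel between numerator and denominator), P = [∫_{0}^{1.8} u^2·e^(-2·u) du] / [∫_{0}^{∞} u^2·e^(-2·u) du].
With ∫ u^2·e^(-2·u) du = -(2·u^2 + 2·u + 1)·e^(-2·u)/4 + C, the region integral is 1/4 - 277·e^(-18/5)/100 and the full one is 1/4.
The region integral divided by the full integral gives P = 0.6973.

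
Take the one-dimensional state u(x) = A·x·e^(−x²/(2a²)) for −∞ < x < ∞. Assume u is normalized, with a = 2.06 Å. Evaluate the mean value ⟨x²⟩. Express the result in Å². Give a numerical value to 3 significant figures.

By definition ⟨x²⟩ = ∫ x^2 |u(x)|² dx.
The ratio of the moment integral to the normalization integral gives ⟨x²⟩ = 3·a^2/2.
Putting a = 2.06 gives 6.365.

⟨x^2⟩ ≈ 6.37 Å^2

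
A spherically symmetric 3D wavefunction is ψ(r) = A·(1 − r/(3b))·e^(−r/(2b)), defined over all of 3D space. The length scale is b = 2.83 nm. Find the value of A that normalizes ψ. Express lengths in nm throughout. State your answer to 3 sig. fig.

A ≈ 0.0726 nm^(-3/2)

Normalization requires ∫|ψ|² 4πr² dr = 1, integrated from 0 to ∞.
The angular integral contributes 4π, leaving ∫₀^∞ r²|ψ|² dr.
∫|ψ|² 4πr² dr = A²·(8·π·b^3/3).
Hence A² = 1/[8·π·b^3/3].
With b = 2.83: A² = 0.005266 and A = 0.07257.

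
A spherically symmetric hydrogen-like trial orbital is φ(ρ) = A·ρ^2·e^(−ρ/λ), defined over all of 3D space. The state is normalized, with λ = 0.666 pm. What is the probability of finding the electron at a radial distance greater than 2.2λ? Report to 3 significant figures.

Integrate the radial probability density 4πρ²|φ|² over ρ > 2.2λ.
The full normalization integral is A²·[45·π·λ^7/2] = 1, fixing A².
In terms of u = ρ/λ (A², 4π and the length scale all cancel between numerator and denominator), P = [∫_{2.2}^{∞} u^6·e^(-2·u) du] / [∫_{0}^{∞} u^6·e^(-2·u) du].
Using ∫ u^6·e^(-2·u) du = -(4·u^6 + 12·u^5 + 30·u^4 + 60·u^3 + 90·u^2 + 90·u + 45)·e^(-2·u)/8, the numerator is ≈ 4.7455 and the denominator is 45/8.
This evaluates to P = 0.8436.

P ≈ 0.844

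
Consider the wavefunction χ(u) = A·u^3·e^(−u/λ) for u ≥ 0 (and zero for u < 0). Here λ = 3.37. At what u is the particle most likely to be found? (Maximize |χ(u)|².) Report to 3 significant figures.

Set d/du [|χ(u)|²] = 0 and solve for u > 0.
Solving yields u = 3·λ.
With λ = 3.37, the most probable position is 10.11.

u ≈ 10.1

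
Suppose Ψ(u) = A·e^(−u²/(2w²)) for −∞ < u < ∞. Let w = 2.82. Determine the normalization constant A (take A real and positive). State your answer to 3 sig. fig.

The normalization condition is ∫|Ψ|² du = 1 from −∞ to ∞.
Differentiating ∫e^(−αu²) du = √(π/α) under α to get the higher moments, carrying out the integral gives A² · √(π)·w.
Setting this equal to 1 gives A² = 1/(√(π)·w).
Substituting w = 2.82 gives A² = 0.2001, so A = 0.4473.

A ≈ 0.447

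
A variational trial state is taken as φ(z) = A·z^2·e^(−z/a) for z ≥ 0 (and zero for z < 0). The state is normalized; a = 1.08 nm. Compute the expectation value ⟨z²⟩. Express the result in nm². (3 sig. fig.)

⟨z^2⟩ ≈ 8.75 nm^2

The expectation value is the |φ|²-weighted average of z^2: ∫ z^2|φ|² dz.
With ∫₀^∞ z^6 e^(−αz) dz = 6!/α^7, evaluating both integrals, ⟨z²⟩ = 15·a^2/2.
With a = 1.08, ⟨z^2⟩ = 8.748.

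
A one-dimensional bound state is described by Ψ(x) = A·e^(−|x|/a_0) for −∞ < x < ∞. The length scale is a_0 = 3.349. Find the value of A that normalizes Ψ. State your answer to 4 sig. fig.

The normalization condition is ∫|Ψ|² dx = 1 from −∞ to ∞.
Using ∫₀^∞ xⁿ e^(−αx) dx = n!/αⁿ⁺¹, with Ψ = A·e^(−|x|/a_0), the integral evaluates to A²·[a_0].
With a_0 = 3.349: A² = 0.29860 and A = 0.54644.

A ≈ 0.5464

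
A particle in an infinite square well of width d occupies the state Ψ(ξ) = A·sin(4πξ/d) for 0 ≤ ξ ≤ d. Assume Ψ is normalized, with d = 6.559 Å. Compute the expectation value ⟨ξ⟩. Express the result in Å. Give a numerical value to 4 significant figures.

⟨ξ⟩ ≈ 3.280 Å

By definition ⟨ξ⟩ = ∫ ξ |Ψ(ξ)|² dξ.
With ∫₀^d sin²(nπξ/d) dξ = d/2, evaluating both integrals, ⟨ξ⟩ = d/2.
With d = 6.559, ⟨ξ⟩ = 3.2795.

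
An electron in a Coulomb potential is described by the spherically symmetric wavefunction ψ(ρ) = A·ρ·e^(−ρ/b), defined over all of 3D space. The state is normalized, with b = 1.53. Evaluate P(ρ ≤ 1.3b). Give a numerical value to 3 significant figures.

P = ∫ |ψ|² 4πρ² dρ over ρ ≤ 1.3b.
A² is fixed by ∫₀^∞ 4πρ²|ψ|² dρ = 1, i.e. A² = (3·π·b^5)^(−1).
Let u = ρ/b; then A², 4π and the length scale all cancel, so P = ∫_{0}^{1.3} u^4·e^(-2·u) du ÷ ∫_{0}^{∞} u^4·e^(-2·u) du.
With ∫ u^4·e^(-2·u) du = -(u^4/2 + u^3 + 3·u^2/2 + 3·u/2 + 3/4)·e^(-2·u) + C, the region integral is ≈ 0.091932 and the full one is 3/4.
Taking the ratio yields P = 0.1226.

P ≈ 0.123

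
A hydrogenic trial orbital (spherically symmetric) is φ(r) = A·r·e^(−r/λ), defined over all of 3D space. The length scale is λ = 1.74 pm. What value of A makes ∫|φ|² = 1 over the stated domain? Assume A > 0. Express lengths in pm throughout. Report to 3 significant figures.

The normalization condition is ∫|φ|² 4πr² dr = 1 from 0 to ∞.
The angular integral contributes 4π, leaving ∫₀^∞ r²|φ|² dr.
With ∫₀^∞ r^4 e^(−αr) dr = 4!/α^5, with φ = A·r·e^(−r/λ), the integral evaluates to A²·[3·π·λ^5].
Substituting λ = 1.74 gives A² = 0.006652, so A = 0.08156.

A ≈ 0.0816 pm^(-5/2)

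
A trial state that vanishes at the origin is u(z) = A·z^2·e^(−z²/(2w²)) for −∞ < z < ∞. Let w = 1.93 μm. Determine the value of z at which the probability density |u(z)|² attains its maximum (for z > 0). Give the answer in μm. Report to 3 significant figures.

Set d/dz [|u(z)|²] = 0 and solve for z > 0.
Solving yields z = √(2)·w.
With w = 1.93, the value of z > 0 at which the probability density is greatest is 2.729 μm.

z ≈ 2.73 μm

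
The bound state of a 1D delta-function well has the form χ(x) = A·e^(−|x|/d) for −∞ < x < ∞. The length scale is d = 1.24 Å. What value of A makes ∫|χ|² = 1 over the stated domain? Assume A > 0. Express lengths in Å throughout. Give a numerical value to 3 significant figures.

A ≈ 0.898 Å^(-1/2)

Normalization requires ∫|χ|² dx = 1, integrated from −∞ to ∞.
The integral (without the A² prefactor) comes out to d.
Hence A² = 1/[d].
Plugging in d = 1.24 yields A = 0.8980.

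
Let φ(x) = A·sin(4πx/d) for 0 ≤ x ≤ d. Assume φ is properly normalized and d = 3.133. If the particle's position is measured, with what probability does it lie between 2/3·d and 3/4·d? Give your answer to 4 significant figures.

The probability is P = ∫ |φ|² dx over [2/3·d, 3/4·d].
The normalization integral ∫|φ|²dx over the whole domain equals d/2·A², and A² cancels in the ratio.
Let u = x/d; then A² and the length scale cancel, so P = ∫_{2/3}^{3/4} sin(4·π·u)^2 du ÷ ∫_{0}^{1} sin(4·π·u)^2 du.
With ∫ sin(4·π·u)^2 du = u/2 - sin(4·π·u)·cos(4·π·u)/(8·π) + C, the region integral is -√(3)/(32·π) + 1/24 and the full one is 1/2.
Taking the ratio, P = (-√(3)/16 + π/12)/π.

P ≈ 0.04888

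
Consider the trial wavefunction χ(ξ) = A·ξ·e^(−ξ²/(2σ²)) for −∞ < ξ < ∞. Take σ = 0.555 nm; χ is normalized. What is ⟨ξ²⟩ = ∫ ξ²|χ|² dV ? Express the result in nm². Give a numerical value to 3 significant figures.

By definition ⟨ξ²⟩ = ∫ ξ^2 |χ(ξ)|² dξ.
Differentiating ∫e^(−αξ²) dξ = √(π/α) under α to get the higher moments, since the A² factors cancel between numerator and denominator, ⟨ξ²⟩ = 3·σ^2/2.
Putting σ = 0.555 gives 0.4620.

⟨ξ^2⟩ ≈ 0.462 nm^2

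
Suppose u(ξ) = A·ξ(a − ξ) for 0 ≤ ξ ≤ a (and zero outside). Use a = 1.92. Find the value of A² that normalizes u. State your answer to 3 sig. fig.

Normalization requires ∫|u|² dξ = 1, integrated from 0 to a.
Expanding the polynomial and integrating term by term, the integral (without the A² prefactor) comes out to a^5/30.
Setting this equal to 1 gives A² = 1/(a^5/30).
With a = 1.92: A² = 1.150 and A = 1.072.

A^2 ≈ 1.15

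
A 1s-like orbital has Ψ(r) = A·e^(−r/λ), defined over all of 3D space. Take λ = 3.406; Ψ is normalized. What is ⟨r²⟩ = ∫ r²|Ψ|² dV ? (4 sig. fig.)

The expectation value is the |Ψ|²-weighted average of r^2: ∫ r^2|Ψ|² 4πr² dr.
Using ∫₀^∞ rⁿ e^(−αr) dr = n!/αⁿ⁺¹, since the A² factors cancel between numerator and denominator, ⟨r²⟩ = 3·λ^2.
Putting λ = 3.406 gives 34.803.

⟨r^2⟩ ≈ 34.80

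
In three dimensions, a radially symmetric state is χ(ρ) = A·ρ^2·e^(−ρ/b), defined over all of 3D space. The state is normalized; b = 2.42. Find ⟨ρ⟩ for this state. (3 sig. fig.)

The expectation value is the |χ|²-weighted average of ρ: ∫ ρ|χ|² 4πρ² dρ.
Recall ∫₀^∞ ρ^m e^(−ρ/β) dρ = m!·β^(m+1), since the A² factors cancel between numerator and denominator, ⟨ρ⟩ = 7·b/2.
With b = 2.42, ⟨ρ⟩ = 8.470.

⟨ρ⟩ ≈ 8.47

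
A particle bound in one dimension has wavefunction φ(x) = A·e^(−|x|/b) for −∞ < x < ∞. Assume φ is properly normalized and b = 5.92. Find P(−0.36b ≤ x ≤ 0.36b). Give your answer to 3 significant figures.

|φ|² is the probability density, so P = ∫_{−0.36b}^{0.36b} |φ|² dx.
Since A² = 1/(b), this is the region integral divided by the full normalization integral.
By symmetry take twice the x ≥ 0 contribution in numerator and denominator; the 2's cancel. Substituting u = x/b, A² and the length scale cancel in the ratio: P = ∫_{0}^{0.36} e^(-2·u) du / ∫_{0}^{∞} e^(-2·u) du.
With ∫ e^(-2·u) du = -e^(-2·u)/2 + C, the region integral is 1/2 - e^(-18/25)/2 and the full one is 1/2.
Taking the ratio, P = 0.5132.

P ≈ 0.513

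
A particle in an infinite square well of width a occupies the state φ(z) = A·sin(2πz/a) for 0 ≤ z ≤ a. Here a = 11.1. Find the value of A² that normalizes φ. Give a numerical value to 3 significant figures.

The normalization condition is ∫|φ|² dz = 1 from 0 to a.
Carrying out the integral gives A² · a/2.
Hence A² = 1/[a/2].
With a = 11.1: A² = 0.1802 and A = 0.4245.

A^2 ≈ 0.180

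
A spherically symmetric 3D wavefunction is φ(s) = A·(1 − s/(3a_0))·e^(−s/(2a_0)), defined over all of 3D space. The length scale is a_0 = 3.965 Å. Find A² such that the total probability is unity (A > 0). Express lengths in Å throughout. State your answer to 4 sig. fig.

Normalization requires ∫|φ|² 4πs² ds = 1, integrated from 0 to ∞.
The integral (without the A² prefactor) comes out to 8·π·a_0^3/3.
Hence A² = 1/[8·π·a_0^3/3].
Plugging in a_0 = 3.965 yields A = 0.043760.

A^2 ≈ 0.001915 Å^(-3)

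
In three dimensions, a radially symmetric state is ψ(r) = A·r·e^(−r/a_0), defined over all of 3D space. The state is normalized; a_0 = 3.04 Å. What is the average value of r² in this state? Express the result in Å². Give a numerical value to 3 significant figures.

⟨r^2⟩ ≈ 69.3 Å^2

The expectation value is the |ψ|²-weighted average of r^2: ∫ r^2|ψ|² 4πr² dr.
Using ∫₀^∞ rⁿ e^(−αr) dr = n!/αⁿ⁺¹, since the A² factors cancel between numerator and denominator, ⟨r²⟩ = 15·a_0^2/2.
With a_0 = 3.04, ⟨r^2⟩ = 69.31.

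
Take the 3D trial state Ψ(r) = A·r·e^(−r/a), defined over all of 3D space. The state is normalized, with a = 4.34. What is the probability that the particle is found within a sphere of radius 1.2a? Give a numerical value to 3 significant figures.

P ≈ 0.0959

With dV = 4πr²dr, the probability is ∫|Ψ|² dV over r ≤ 1.2a.
A² is fixed by ∫₀^∞ 4πr²|Ψ|² dr = 1, i.e. A² = (3·π·a^5)^(−1).
In terms of u = r/a (A², 4π and the length scale all cancel between numerator and denominator), P = [∫_{0}^{1.2} u^4·e^(-2·u) du] / [∫_{0}^{∞} u^4·e^(-2·u) du].
An antiderivative of u^4·e^(-2·u) is -(u^4/2 + u^3 + 3·u^2/2 + 3·u/2 + 3/4)·e^(-2·u); evaluating from 0 to 1.2 gives ≈ 0.071901, while the full integral is 3/4.
This evaluates to P = 0.09587.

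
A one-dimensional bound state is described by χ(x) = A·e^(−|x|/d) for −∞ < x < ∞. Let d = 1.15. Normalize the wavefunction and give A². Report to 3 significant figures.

The normalization condition is ∫|χ|² dx = 1 from −∞ to ∞.
∫|χ|² dx = A²·(d).
Substituting d = 1.15 gives A² = 0.8696, so A = 0.9325.

A^2 ≈ 0.870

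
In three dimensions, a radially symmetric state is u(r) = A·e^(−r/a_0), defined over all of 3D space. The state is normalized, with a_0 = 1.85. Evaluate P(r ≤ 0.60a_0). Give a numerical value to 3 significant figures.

P ≈ 0.121

With dV = 4πr²dr, the probability is ∫|u|² dV over r ≤ 0.60a_0.
The full normalization integral is A²·[π·a_0^3] = 1, fixing A².
In terms of t = r/a_0 (A², 4π and the length scale all cancel between numerator and denominator), P = [∫_{0}^{0.60} t^2·e^(-2·t) dt] / [∫_{0}^{∞} t^2·e^(-2·t) dt].
With ∫ t^2·e^(-2·t) dt = -(2·t^2 + 2·t + 1)·e^(-2·t)/4 + C, the region integral is 1/4 - 73·e^(-6/5)/100 and the full one is 1/4.
Taking the ratio yields P = 0.1205.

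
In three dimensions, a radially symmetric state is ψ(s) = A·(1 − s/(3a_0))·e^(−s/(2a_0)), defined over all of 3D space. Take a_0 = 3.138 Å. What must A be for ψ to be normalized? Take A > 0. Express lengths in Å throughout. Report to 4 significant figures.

A ≈ 0.06215 Å^(-3/2)

The normalization condition is ∫|ψ|² 4πs² ds = 1 from 0 to ∞.
In 3D with spherical symmetry the volume element is 4πs² ds.
Carrying out the integral gives A² · 8·π·a_0^3/3.
So A² = (8·π·a_0^3/3)^(−1).
Plugging in a_0 = 3.138 yields A = 0.062153.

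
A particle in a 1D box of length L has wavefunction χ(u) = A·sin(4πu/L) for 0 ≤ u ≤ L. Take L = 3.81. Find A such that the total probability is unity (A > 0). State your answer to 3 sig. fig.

We need A² ∫|f|² du = 1, taking the integral from 0 to L.
Carrying out the integral gives A² · L/2.
Hence A² = 1/[L/2].
With L = 3.81: A² = 0.5249 and A = 0.7245.

A ≈ 0.725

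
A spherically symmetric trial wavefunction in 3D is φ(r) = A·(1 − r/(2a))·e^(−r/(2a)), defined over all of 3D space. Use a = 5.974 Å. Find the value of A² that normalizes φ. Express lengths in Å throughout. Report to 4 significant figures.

Normalization requires ∫|φ|² 4πr² dr = 1, integrated from 0 to ∞.
(Spherical symmetry: dV = 4πr² dr.)
With φ = A·(1 − r/(2a))·e^(−r/(2a)), the integral evaluates to A²·[8·π·a^3].
So A² = (8·π·a^3)^(−1).
Plugging in a = 5.974 yields A = 0.013661.

A^2 ≈ 0.0001866 Å^(-3)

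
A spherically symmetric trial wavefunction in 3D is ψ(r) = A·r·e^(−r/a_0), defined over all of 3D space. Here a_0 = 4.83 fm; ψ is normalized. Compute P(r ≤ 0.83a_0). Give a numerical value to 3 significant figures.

P = ∫ |ψ|² 4πr² dr over r ≤ 0.83a_0.
A² is fixed by ∫₀^∞ 4πr²|ψ|² dr = 1, i.e. A² = (3·π·a_0^5)^(−1).
In terms of u = r/a_0 (A², 4π and the length scale all cancel between numerator and denominator), P = [∫_{0}^{0.83} u^4·e^(-2·u) du] / [∫_{0}^{∞} u^4·e^(-2·u) du].
With ∫ u^4·e^(-2·u) du = -(u^4/2 + u^3 + 3·u^2/2 + 3·u/2 + 3/4)·e^(-2·u) + C, the region integral is ≈ 0.020355 and the full one is 3/4.
This evaluates to P = 0.02714.

P ≈ 0.0271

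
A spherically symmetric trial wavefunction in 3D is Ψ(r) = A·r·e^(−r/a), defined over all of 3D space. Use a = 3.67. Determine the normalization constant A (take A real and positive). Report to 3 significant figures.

Normalization requires ∫|Ψ|² 4πr² dr = 1, integrated from 0 to ∞.
∫|Ψ|² 4πr² dr = A²·(3·π·a^5).
Setting this equal to 1 gives A² = 1/(3·π·a^5).
Substituting a = 3.67 gives A² = 0.0001594, so A = 0.01262.

A ≈ 0.0126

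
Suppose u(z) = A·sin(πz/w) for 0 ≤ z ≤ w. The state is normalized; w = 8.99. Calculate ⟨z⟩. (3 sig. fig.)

By definition ⟨z⟩ = ∫ z |u(z)|² dz.
Using sin²θ = (1 − cos 2θ)/2, the ratio of the moment integral to the normalization integral gives ⟨z⟩ = w/2.
Putting w = 8.99 gives 4.495.

⟨z⟩ ≈ 4.50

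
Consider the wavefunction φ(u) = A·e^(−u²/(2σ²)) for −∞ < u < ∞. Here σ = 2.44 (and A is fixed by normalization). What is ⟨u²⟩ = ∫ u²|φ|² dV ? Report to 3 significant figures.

By definition ⟨u²⟩ = ∫ u^2 |φ(u)|² du.
Differentiating ∫e^(−αu²) du = √(π/α) under α to get the higher moments, evaluating both integrals, ⟨u²⟩ = σ^2/2.
Putting σ = 2.44 gives 2.977.

⟨u^2⟩ ≈ 2.98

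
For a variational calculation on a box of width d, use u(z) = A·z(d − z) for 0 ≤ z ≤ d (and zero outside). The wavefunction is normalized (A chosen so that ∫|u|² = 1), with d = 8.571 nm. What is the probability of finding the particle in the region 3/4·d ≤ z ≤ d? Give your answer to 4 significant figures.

The probability is P = ∫ |u|² dz over [3/4·d, d].
The normalization integral ∫|u|²dz over the whole domain equals d^5/30·A², and A² cancels in the ratio.
Substituting t = z/d, A² and the length scale cancel in the ratio: P = ∫_{3/4}^{1} t^2·(1 - t)^2 dt / ∫_{0}^{1} t^2·(1 - t)^2 dt.
With ∫ t^2·(1 - t)^2 dt = t^3·(6·t^2 - 15·t + 10)/30 + C, the region integral is ≈ 0.00345052 and the full one is 1/30.
This works out to P = 53/512.

P ≈ 0.1035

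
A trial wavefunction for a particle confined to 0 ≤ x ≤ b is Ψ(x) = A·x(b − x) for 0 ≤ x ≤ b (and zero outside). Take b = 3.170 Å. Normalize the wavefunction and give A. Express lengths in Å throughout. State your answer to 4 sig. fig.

A ≈ 0.3061 Å^(-5/2)

Require ∫ |Ψ|² dx = 1 over the whole domain.
Expanding the polynomial and integrating term by term, carrying out the integral gives A² · b^5/30.
So A² = (b^5/30)^(−1).
With b = 3.170: A² = 0.093718 and A = 0.30613.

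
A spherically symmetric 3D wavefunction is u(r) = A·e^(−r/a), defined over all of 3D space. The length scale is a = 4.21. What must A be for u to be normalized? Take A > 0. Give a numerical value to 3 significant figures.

A ≈ 0.0653

The normalization condition is ∫|u|² 4πr² dr = 1 from 0 to ∞.
The angular integral contributes 4π, leaving ∫₀^∞ r²|u|² dr.
With ∫₀^∞ r^2 e^(−αr) dr = 2!/α^3, ∫|u|² 4πr² dr = A²·(π·a^3).
With a = 4.21: A² = 0.004266 and A = 0.06531.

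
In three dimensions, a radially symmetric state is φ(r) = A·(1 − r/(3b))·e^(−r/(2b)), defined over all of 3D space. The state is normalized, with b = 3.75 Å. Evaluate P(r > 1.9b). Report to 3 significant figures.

With dV = 4πr²dr, the probability is ∫|φ|² dV over r > 1.9b.
The full normalization integral is A²·[8·π·b^3/3] = 1, fixing A².
Let u = r/b; then A², 4π and the length scale all cancel, so P = ∫_{1.9}^{∞} u^2·(1 - u/3)^2·e^(-u) du ÷ ∫_{0}^{∞} u^2·(1 - u/3)^2·e^(-u) du.
With ∫ u^2·(1 - u/3)^2·e^(-u) du = (-u^4 + 2·u^3 - 3·u^2 - 6·u - 6)·e^(-u)/9 + C, the region integral is ≈ 0.45775 and the full one is 2/3.
This evaluates to P = 0.6866.

P ≈ 0.687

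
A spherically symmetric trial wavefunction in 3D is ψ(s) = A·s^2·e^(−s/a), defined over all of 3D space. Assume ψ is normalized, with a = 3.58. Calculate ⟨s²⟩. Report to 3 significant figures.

⟨s^2⟩ ≈ 179

The expectation value is the |ψ|²-weighted average of s^2: ∫ s^2|ψ|² 4πs² ds.
Using ∫₀^∞ sⁿ e^(−αs) ds = n!/αⁿ⁺¹, evaluating both integrals, ⟨s²⟩ = 14·a^2.
Putting a = 3.58 gives 179.4.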